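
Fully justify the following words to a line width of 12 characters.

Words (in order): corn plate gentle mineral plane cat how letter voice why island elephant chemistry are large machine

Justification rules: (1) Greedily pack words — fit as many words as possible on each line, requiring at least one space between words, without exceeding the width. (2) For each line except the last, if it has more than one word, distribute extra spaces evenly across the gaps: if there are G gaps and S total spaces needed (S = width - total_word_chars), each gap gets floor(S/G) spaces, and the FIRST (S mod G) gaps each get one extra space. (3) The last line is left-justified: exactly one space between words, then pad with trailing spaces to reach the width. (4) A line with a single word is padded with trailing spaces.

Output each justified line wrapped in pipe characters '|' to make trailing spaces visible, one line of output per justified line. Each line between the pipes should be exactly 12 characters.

Line 1: ['corn', 'plate'] (min_width=10, slack=2)
Line 2: ['gentle'] (min_width=6, slack=6)
Line 3: ['mineral'] (min_width=7, slack=5)
Line 4: ['plane', 'cat'] (min_width=9, slack=3)
Line 5: ['how', 'letter'] (min_width=10, slack=2)
Line 6: ['voice', 'why'] (min_width=9, slack=3)
Line 7: ['island'] (min_width=6, slack=6)
Line 8: ['elephant'] (min_width=8, slack=4)
Line 9: ['chemistry'] (min_width=9, slack=3)
Line 10: ['are', 'large'] (min_width=9, slack=3)
Line 11: ['machine'] (min_width=7, slack=5)

Answer: |corn   plate|
|gentle      |
|mineral     |
|plane    cat|
|how   letter|
|voice    why|
|island      |
|elephant    |
|chemistry   |
|are    large|
|machine     |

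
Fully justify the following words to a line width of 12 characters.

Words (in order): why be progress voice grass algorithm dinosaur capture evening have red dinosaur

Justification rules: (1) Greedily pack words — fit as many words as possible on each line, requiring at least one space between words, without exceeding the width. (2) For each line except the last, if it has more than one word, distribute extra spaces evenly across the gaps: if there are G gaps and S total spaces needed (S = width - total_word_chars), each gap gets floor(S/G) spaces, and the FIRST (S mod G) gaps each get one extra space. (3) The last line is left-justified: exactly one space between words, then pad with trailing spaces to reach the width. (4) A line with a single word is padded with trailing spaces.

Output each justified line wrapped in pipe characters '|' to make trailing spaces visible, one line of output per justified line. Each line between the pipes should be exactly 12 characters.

Answer: |why       be|
|progress    |
|voice  grass|
|algorithm   |
|dinosaur    |
|capture     |
|evening have|
|red dinosaur|

Derivation:
Line 1: ['why', 'be'] (min_width=6, slack=6)
Line 2: ['progress'] (min_width=8, slack=4)
Line 3: ['voice', 'grass'] (min_width=11, slack=1)
Line 4: ['algorithm'] (min_width=9, slack=3)
Line 5: ['dinosaur'] (min_width=8, slack=4)
Line 6: ['capture'] (min_width=7, slack=5)
Line 7: ['evening', 'have'] (min_width=12, slack=0)
Line 8: ['red', 'dinosaur'] (min_width=12, slack=0)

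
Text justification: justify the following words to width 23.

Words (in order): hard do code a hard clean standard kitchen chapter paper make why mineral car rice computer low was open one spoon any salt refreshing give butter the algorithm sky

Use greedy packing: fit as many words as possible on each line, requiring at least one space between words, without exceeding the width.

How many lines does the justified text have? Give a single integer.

Line 1: ['hard', 'do', 'code', 'a', 'hard'] (min_width=19, slack=4)
Line 2: ['clean', 'standard', 'kitchen'] (min_width=22, slack=1)
Line 3: ['chapter', 'paper', 'make', 'why'] (min_width=22, slack=1)
Line 4: ['mineral', 'car', 'rice'] (min_width=16, slack=7)
Line 5: ['computer', 'low', 'was', 'open'] (min_width=21, slack=2)
Line 6: ['one', 'spoon', 'any', 'salt'] (min_width=18, slack=5)
Line 7: ['refreshing', 'give', 'butter'] (min_width=22, slack=1)
Line 8: ['the', 'algorithm', 'sky'] (min_width=17, slack=6)
Total lines: 8

Answer: 8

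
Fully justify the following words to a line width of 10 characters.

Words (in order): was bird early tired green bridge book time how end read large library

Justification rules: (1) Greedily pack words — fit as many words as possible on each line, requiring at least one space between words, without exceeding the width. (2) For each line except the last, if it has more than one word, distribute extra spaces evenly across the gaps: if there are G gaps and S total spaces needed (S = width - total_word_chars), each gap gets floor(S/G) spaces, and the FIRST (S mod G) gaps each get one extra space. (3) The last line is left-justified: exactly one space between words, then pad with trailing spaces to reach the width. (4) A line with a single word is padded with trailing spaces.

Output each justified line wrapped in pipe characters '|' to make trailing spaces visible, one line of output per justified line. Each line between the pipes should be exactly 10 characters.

Answer: |was   bird|
|early     |
|tired     |
|green     |
|bridge    |
|book  time|
|how    end|
|read large|
|library   |

Derivation:
Line 1: ['was', 'bird'] (min_width=8, slack=2)
Line 2: ['early'] (min_width=5, slack=5)
Line 3: ['tired'] (min_width=5, slack=5)
Line 4: ['green'] (min_width=5, slack=5)
Line 5: ['bridge'] (min_width=6, slack=4)
Line 6: ['book', 'time'] (min_width=9, slack=1)
Line 7: ['how', 'end'] (min_width=7, slack=3)
Line 8: ['read', 'large'] (min_width=10, slack=0)
Line 9: ['library'] (min_width=7, slack=3)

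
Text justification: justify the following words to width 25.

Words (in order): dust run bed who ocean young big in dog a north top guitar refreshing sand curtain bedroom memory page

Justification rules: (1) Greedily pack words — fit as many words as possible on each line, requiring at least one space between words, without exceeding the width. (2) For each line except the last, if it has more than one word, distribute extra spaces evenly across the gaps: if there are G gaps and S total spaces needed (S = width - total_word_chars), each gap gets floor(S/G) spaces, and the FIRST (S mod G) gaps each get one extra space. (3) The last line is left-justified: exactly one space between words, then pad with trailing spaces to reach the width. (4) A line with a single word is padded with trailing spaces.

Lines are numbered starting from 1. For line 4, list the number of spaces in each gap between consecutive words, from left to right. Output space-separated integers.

Answer: 4 3

Derivation:
Line 1: ['dust', 'run', 'bed', 'who', 'ocean'] (min_width=22, slack=3)
Line 2: ['young', 'big', 'in', 'dog', 'a', 'north'] (min_width=24, slack=1)
Line 3: ['top', 'guitar', 'refreshing'] (min_width=21, slack=4)
Line 4: ['sand', 'curtain', 'bedroom'] (min_width=20, slack=5)
Line 5: ['memory', 'page'] (min_width=11, slack=14)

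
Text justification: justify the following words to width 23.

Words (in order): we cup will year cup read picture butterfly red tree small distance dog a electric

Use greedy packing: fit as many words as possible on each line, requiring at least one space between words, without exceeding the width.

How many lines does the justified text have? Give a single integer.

Answer: 4

Derivation:
Line 1: ['we', 'cup', 'will', 'year', 'cup'] (min_width=20, slack=3)
Line 2: ['read', 'picture', 'butterfly'] (min_width=22, slack=1)
Line 3: ['red', 'tree', 'small', 'distance'] (min_width=23, slack=0)
Line 4: ['dog', 'a', 'electric'] (min_width=14, slack=9)
Total lines: 4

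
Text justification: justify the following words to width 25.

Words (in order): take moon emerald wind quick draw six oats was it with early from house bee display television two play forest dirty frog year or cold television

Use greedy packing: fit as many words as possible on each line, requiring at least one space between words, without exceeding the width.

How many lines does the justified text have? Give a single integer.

Answer: 7

Derivation:
Line 1: ['take', 'moon', 'emerald', 'wind'] (min_width=22, slack=3)
Line 2: ['quick', 'draw', 'six', 'oats', 'was'] (min_width=23, slack=2)
Line 3: ['it', 'with', 'early', 'from', 'house'] (min_width=24, slack=1)
Line 4: ['bee', 'display', 'television'] (min_width=22, slack=3)
Line 5: ['two', 'play', 'forest', 'dirty'] (min_width=21, slack=4)
Line 6: ['frog', 'year', 'or', 'cold'] (min_width=17, slack=8)
Line 7: ['television'] (min_width=10, slack=15)
Total lines: 7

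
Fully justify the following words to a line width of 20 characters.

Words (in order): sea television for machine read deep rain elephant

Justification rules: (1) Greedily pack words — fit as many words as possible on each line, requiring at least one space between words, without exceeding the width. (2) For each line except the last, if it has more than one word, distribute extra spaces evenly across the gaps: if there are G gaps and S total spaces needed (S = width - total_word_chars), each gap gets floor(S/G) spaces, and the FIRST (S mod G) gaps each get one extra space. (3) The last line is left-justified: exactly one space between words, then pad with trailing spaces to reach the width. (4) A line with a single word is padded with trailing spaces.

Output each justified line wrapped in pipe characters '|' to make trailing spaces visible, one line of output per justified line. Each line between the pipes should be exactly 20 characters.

Answer: |sea  television  for|
|machine   read  deep|
|rain elephant       |

Derivation:
Line 1: ['sea', 'television', 'for'] (min_width=18, slack=2)
Line 2: ['machine', 'read', 'deep'] (min_width=17, slack=3)
Line 3: ['rain', 'elephant'] (min_width=13, slack=7)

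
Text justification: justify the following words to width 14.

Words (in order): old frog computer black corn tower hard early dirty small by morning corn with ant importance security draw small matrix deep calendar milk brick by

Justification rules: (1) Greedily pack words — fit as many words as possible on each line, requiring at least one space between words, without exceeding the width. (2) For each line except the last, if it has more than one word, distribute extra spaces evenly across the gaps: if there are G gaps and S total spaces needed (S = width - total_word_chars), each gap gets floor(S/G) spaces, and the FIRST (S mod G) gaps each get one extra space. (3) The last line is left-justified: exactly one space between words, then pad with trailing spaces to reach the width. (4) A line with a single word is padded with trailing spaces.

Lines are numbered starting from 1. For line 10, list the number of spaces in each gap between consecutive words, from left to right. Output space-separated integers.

Answer: 3

Derivation:
Line 1: ['old', 'frog'] (min_width=8, slack=6)
Line 2: ['computer', 'black'] (min_width=14, slack=0)
Line 3: ['corn', 'tower'] (min_width=10, slack=4)
Line 4: ['hard', 'early'] (min_width=10, slack=4)
Line 5: ['dirty', 'small', 'by'] (min_width=14, slack=0)
Line 6: ['morning', 'corn'] (min_width=12, slack=2)
Line 7: ['with', 'ant'] (min_width=8, slack=6)
Line 8: ['importance'] (min_width=10, slack=4)
Line 9: ['security', 'draw'] (min_width=13, slack=1)
Line 10: ['small', 'matrix'] (min_width=12, slack=2)
Line 11: ['deep', 'calendar'] (min_width=13, slack=1)
Line 12: ['milk', 'brick', 'by'] (min_width=13, slack=1)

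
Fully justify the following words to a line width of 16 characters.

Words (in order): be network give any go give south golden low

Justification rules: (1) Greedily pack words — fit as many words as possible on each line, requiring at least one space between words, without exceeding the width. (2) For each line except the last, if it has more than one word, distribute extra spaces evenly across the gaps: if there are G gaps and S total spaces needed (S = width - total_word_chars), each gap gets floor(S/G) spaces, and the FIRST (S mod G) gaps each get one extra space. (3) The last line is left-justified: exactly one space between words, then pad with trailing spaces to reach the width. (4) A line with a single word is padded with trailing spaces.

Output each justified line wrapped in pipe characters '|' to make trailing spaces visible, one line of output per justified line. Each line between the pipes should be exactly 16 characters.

Line 1: ['be', 'network', 'give'] (min_width=15, slack=1)
Line 2: ['any', 'go', 'give'] (min_width=11, slack=5)
Line 3: ['south', 'golden', 'low'] (min_width=16, slack=0)

Answer: |be  network give|
|any    go   give|
|south golden low|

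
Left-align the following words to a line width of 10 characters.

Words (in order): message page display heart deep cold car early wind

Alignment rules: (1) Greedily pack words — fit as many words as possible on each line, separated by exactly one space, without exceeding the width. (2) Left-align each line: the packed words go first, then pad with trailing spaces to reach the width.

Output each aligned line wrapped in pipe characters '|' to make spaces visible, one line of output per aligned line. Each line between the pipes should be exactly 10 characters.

Line 1: ['message'] (min_width=7, slack=3)
Line 2: ['page'] (min_width=4, slack=6)
Line 3: ['display'] (min_width=7, slack=3)
Line 4: ['heart', 'deep'] (min_width=10, slack=0)
Line 5: ['cold', 'car'] (min_width=8, slack=2)
Line 6: ['early', 'wind'] (min_width=10, slack=0)

Answer: |message   |
|page      |
|display   |
|heart deep|
|cold car  |
|early wind|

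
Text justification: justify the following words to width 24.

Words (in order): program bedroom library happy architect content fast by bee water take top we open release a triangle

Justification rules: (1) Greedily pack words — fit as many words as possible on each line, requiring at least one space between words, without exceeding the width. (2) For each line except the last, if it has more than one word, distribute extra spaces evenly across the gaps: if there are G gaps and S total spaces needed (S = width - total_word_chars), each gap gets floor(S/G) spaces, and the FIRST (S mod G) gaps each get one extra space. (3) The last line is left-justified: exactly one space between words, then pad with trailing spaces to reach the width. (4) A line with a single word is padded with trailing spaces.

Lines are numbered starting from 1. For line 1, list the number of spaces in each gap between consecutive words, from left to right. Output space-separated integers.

Line 1: ['program', 'bedroom', 'library'] (min_width=23, slack=1)
Line 2: ['happy', 'architect', 'content'] (min_width=23, slack=1)
Line 3: ['fast', 'by', 'bee', 'water', 'take'] (min_width=22, slack=2)
Line 4: ['top', 'we', 'open', 'release', 'a'] (min_width=21, slack=3)
Line 5: ['triangle'] (min_width=8, slack=16)

Answer: 2 1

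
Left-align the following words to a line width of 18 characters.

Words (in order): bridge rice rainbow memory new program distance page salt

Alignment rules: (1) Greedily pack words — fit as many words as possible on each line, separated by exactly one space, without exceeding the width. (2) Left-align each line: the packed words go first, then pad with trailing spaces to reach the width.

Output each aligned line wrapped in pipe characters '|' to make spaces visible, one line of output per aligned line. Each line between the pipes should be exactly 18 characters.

Line 1: ['bridge', 'rice'] (min_width=11, slack=7)
Line 2: ['rainbow', 'memory', 'new'] (min_width=18, slack=0)
Line 3: ['program', 'distance'] (min_width=16, slack=2)
Line 4: ['page', 'salt'] (min_width=9, slack=9)

Answer: |bridge rice       |
|rainbow memory new|
|program distance  |
|page salt         |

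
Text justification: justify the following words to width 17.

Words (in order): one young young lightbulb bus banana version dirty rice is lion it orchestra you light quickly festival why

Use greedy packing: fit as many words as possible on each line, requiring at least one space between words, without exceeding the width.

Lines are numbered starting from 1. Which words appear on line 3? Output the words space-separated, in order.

Answer: banana version

Derivation:
Line 1: ['one', 'young', 'young'] (min_width=15, slack=2)
Line 2: ['lightbulb', 'bus'] (min_width=13, slack=4)
Line 3: ['banana', 'version'] (min_width=14, slack=3)
Line 4: ['dirty', 'rice', 'is'] (min_width=13, slack=4)
Line 5: ['lion', 'it', 'orchestra'] (min_width=17, slack=0)
Line 6: ['you', 'light', 'quickly'] (min_width=17, slack=0)
Line 7: ['festival', 'why'] (min_width=12, slack=5)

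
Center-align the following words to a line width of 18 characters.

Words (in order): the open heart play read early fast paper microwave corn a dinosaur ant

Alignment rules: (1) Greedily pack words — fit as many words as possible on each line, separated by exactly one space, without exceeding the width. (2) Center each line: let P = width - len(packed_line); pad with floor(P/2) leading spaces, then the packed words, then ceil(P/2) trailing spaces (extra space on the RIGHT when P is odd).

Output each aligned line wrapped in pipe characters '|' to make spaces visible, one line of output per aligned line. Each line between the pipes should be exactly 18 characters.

Line 1: ['the', 'open', 'heart'] (min_width=14, slack=4)
Line 2: ['play', 'read', 'early'] (min_width=15, slack=3)
Line 3: ['fast', 'paper'] (min_width=10, slack=8)
Line 4: ['microwave', 'corn', 'a'] (min_width=16, slack=2)
Line 5: ['dinosaur', 'ant'] (min_width=12, slack=6)

Answer: |  the open heart  |
| play read early  |
|    fast paper    |
| microwave corn a |
|   dinosaur ant   |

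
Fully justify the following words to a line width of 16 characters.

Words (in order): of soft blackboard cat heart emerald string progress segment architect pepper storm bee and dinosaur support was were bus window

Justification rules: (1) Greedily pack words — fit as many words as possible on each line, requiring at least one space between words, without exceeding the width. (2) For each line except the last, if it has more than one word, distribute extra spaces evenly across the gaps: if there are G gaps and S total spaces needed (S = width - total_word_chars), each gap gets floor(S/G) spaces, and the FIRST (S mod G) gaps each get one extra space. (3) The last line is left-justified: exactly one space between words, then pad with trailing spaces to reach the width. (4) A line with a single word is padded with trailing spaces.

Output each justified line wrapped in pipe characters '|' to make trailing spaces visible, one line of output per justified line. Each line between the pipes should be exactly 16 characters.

Answer: |of          soft|
|blackboard   cat|
|heart    emerald|
|string  progress|
|segment         |
|architect pepper|
|storm   bee  and|
|dinosaur support|
|was   were   bus|
|window          |

Derivation:
Line 1: ['of', 'soft'] (min_width=7, slack=9)
Line 2: ['blackboard', 'cat'] (min_width=14, slack=2)
Line 3: ['heart', 'emerald'] (min_width=13, slack=3)
Line 4: ['string', 'progress'] (min_width=15, slack=1)
Line 5: ['segment'] (min_width=7, slack=9)
Line 6: ['architect', 'pepper'] (min_width=16, slack=0)
Line 7: ['storm', 'bee', 'and'] (min_width=13, slack=3)
Line 8: ['dinosaur', 'support'] (min_width=16, slack=0)
Line 9: ['was', 'were', 'bus'] (min_width=12, slack=4)
Line 10: ['window'] (min_width=6, slack=10)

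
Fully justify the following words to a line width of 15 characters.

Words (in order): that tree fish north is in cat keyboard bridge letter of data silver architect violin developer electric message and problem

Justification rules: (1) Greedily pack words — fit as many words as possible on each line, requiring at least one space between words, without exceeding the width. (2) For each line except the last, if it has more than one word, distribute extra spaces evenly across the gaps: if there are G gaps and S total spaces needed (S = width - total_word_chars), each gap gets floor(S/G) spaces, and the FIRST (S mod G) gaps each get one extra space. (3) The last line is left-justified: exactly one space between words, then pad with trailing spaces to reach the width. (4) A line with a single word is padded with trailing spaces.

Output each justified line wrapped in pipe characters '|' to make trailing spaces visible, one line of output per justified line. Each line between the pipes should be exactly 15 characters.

Line 1: ['that', 'tree', 'fish'] (min_width=14, slack=1)
Line 2: ['north', 'is', 'in', 'cat'] (min_width=15, slack=0)
Line 3: ['keyboard', 'bridge'] (min_width=15, slack=0)
Line 4: ['letter', 'of', 'data'] (min_width=14, slack=1)
Line 5: ['silver'] (min_width=6, slack=9)
Line 6: ['architect'] (min_width=9, slack=6)
Line 7: ['violin'] (min_width=6, slack=9)
Line 8: ['developer'] (min_width=9, slack=6)
Line 9: ['electric'] (min_width=8, slack=7)
Line 10: ['message', 'and'] (min_width=11, slack=4)
Line 11: ['problem'] (min_width=7, slack=8)

Answer: |that  tree fish|
|north is in cat|
|keyboard bridge|
|letter  of data|
|silver         |
|architect      |
|violin         |
|developer      |
|electric       |
|message     and|
|problem        |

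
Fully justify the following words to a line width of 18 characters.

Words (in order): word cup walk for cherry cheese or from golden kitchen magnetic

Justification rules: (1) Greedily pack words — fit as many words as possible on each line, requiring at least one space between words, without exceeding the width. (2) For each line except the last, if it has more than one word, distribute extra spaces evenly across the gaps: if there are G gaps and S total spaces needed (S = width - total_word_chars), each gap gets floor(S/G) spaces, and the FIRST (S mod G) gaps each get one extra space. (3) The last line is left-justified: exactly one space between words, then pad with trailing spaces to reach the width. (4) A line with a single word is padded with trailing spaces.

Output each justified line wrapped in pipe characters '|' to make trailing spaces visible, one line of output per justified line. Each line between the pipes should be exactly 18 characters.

Line 1: ['word', 'cup', 'walk', 'for'] (min_width=17, slack=1)
Line 2: ['cherry', 'cheese', 'or'] (min_width=16, slack=2)
Line 3: ['from', 'golden'] (min_width=11, slack=7)
Line 4: ['kitchen', 'magnetic'] (min_width=16, slack=2)

Answer: |word  cup walk for|
|cherry  cheese  or|
|from        golden|
|kitchen magnetic  |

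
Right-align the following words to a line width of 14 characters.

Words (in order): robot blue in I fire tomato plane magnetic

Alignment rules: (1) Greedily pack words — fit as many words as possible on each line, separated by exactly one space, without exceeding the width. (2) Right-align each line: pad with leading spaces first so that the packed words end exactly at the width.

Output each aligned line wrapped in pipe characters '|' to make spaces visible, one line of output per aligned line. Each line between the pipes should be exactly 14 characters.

Answer: | robot blue in|
| I fire tomato|
|plane magnetic|

Derivation:
Line 1: ['robot', 'blue', 'in'] (min_width=13, slack=1)
Line 2: ['I', 'fire', 'tomato'] (min_width=13, slack=1)
Line 3: ['plane', 'magnetic'] (min_width=14, slack=0)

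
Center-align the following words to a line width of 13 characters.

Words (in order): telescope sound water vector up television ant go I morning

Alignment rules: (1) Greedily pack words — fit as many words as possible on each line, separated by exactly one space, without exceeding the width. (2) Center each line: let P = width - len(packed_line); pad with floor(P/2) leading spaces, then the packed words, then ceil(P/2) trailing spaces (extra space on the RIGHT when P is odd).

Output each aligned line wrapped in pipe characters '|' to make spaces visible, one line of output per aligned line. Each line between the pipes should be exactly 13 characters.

Answer: |  telescope  |
| sound water |
|  vector up  |
| television  |
|  ant go I   |
|   morning   |

Derivation:
Line 1: ['telescope'] (min_width=9, slack=4)
Line 2: ['sound', 'water'] (min_width=11, slack=2)
Line 3: ['vector', 'up'] (min_width=9, slack=4)
Line 4: ['television'] (min_width=10, slack=3)
Line 5: ['ant', 'go', 'I'] (min_width=8, slack=5)
Line 6: ['morning'] (min_width=7, slack=6)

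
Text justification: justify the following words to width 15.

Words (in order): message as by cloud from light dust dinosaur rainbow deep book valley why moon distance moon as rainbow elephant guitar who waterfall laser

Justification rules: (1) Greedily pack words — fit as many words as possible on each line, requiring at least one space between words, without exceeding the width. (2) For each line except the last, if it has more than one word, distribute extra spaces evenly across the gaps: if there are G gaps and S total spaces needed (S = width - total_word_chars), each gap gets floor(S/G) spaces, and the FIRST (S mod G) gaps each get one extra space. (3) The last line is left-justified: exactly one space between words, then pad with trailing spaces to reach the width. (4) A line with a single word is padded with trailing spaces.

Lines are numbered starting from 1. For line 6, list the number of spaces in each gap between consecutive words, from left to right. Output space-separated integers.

Line 1: ['message', 'as', 'by'] (min_width=13, slack=2)
Line 2: ['cloud', 'from'] (min_width=10, slack=5)
Line 3: ['light', 'dust'] (min_width=10, slack=5)
Line 4: ['dinosaur'] (min_width=8, slack=7)
Line 5: ['rainbow', 'deep'] (min_width=12, slack=3)
Line 6: ['book', 'valley', 'why'] (min_width=15, slack=0)
Line 7: ['moon', 'distance'] (min_width=13, slack=2)
Line 8: ['moon', 'as', 'rainbow'] (min_width=15, slack=0)
Line 9: ['elephant', 'guitar'] (min_width=15, slack=0)
Line 10: ['who', 'waterfall'] (min_width=13, slack=2)
Line 11: ['laser'] (min_width=5, slack=10)

Answer: 1 1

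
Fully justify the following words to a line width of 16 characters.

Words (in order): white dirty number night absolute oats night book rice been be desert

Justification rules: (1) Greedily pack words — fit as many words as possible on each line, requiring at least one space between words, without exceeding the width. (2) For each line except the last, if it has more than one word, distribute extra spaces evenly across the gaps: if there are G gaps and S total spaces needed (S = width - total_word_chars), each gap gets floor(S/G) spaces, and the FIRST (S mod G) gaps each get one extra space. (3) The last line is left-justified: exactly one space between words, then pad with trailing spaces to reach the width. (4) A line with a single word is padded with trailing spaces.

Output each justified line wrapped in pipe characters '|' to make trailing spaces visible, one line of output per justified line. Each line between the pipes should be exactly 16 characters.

Answer: |white      dirty|
|number     night|
|absolute    oats|
|night  book rice|
|been be desert  |

Derivation:
Line 1: ['white', 'dirty'] (min_width=11, slack=5)
Line 2: ['number', 'night'] (min_width=12, slack=4)
Line 3: ['absolute', 'oats'] (min_width=13, slack=3)
Line 4: ['night', 'book', 'rice'] (min_width=15, slack=1)
Line 5: ['been', 'be', 'desert'] (min_width=14, slack=2)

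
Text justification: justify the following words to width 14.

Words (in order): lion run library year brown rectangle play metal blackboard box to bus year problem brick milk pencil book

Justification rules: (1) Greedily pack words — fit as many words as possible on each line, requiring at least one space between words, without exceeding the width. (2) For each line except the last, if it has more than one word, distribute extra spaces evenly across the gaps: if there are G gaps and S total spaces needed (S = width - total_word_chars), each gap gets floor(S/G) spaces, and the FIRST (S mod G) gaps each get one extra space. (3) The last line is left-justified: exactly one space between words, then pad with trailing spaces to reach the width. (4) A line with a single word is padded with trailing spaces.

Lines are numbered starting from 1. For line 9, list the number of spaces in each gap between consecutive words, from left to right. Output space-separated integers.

Answer: 4

Derivation:
Line 1: ['lion', 'run'] (min_width=8, slack=6)
Line 2: ['library', 'year'] (min_width=12, slack=2)
Line 3: ['brown'] (min_width=5, slack=9)
Line 4: ['rectangle', 'play'] (min_width=14, slack=0)
Line 5: ['metal'] (min_width=5, slack=9)
Line 6: ['blackboard', 'box'] (min_width=14, slack=0)
Line 7: ['to', 'bus', 'year'] (min_width=11, slack=3)
Line 8: ['problem', 'brick'] (min_width=13, slack=1)
Line 9: ['milk', 'pencil'] (min_width=11, slack=3)
Line 10: ['book'] (min_width=4, slack=10)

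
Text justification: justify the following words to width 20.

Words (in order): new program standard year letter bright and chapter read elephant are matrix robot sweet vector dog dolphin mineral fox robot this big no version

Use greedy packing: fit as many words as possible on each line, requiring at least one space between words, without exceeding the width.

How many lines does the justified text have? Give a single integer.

Answer: 8

Derivation:
Line 1: ['new', 'program', 'standard'] (min_width=20, slack=0)
Line 2: ['year', 'letter', 'bright'] (min_width=18, slack=2)
Line 3: ['and', 'chapter', 'read'] (min_width=16, slack=4)
Line 4: ['elephant', 'are', 'matrix'] (min_width=19, slack=1)
Line 5: ['robot', 'sweet', 'vector'] (min_width=18, slack=2)
Line 6: ['dog', 'dolphin', 'mineral'] (min_width=19, slack=1)
Line 7: ['fox', 'robot', 'this', 'big'] (min_width=18, slack=2)
Line 8: ['no', 'version'] (min_width=10, slack=10)
Total lines: 8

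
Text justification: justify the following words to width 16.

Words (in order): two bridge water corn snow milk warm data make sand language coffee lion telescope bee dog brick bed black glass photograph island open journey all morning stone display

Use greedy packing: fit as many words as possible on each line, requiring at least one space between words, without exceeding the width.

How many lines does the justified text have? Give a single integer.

Line 1: ['two', 'bridge', 'water'] (min_width=16, slack=0)
Line 2: ['corn', 'snow', 'milk'] (min_width=14, slack=2)
Line 3: ['warm', 'data', 'make'] (min_width=14, slack=2)
Line 4: ['sand', 'language'] (min_width=13, slack=3)
Line 5: ['coffee', 'lion'] (min_width=11, slack=5)
Line 6: ['telescope', 'bee'] (min_width=13, slack=3)
Line 7: ['dog', 'brick', 'bed'] (min_width=13, slack=3)
Line 8: ['black', 'glass'] (min_width=11, slack=5)
Line 9: ['photograph'] (min_width=10, slack=6)
Line 10: ['island', 'open'] (min_width=11, slack=5)
Line 11: ['journey', 'all'] (min_width=11, slack=5)
Line 12: ['morning', 'stone'] (min_width=13, slack=3)
Line 13: ['display'] (min_width=7, slack=9)
Total lines: 13

Answer: 13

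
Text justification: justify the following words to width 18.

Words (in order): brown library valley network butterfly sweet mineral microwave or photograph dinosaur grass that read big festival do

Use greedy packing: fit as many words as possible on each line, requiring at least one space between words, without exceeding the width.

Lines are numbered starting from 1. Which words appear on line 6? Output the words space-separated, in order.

Answer: dinosaur grass

Derivation:
Line 1: ['brown', 'library'] (min_width=13, slack=5)
Line 2: ['valley', 'network'] (min_width=14, slack=4)
Line 3: ['butterfly', 'sweet'] (min_width=15, slack=3)
Line 4: ['mineral', 'microwave'] (min_width=17, slack=1)
Line 5: ['or', 'photograph'] (min_width=13, slack=5)
Line 6: ['dinosaur', 'grass'] (min_width=14, slack=4)
Line 7: ['that', 'read', 'big'] (min_width=13, slack=5)
Line 8: ['festival', 'do'] (min_width=11, slack=7)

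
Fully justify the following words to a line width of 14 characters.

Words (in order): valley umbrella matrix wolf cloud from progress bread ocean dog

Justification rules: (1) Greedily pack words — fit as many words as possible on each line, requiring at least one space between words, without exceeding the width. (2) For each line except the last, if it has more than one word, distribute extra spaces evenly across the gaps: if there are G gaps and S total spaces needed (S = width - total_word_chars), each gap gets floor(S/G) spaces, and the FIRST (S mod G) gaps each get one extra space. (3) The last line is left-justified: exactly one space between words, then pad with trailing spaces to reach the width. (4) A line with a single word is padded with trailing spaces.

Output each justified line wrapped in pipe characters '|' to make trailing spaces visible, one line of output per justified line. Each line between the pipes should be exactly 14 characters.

Answer: |valley        |
|umbrella      |
|matrix    wolf|
|cloud     from|
|progress bread|
|ocean dog     |

Derivation:
Line 1: ['valley'] (min_width=6, slack=8)
Line 2: ['umbrella'] (min_width=8, slack=6)
Line 3: ['matrix', 'wolf'] (min_width=11, slack=3)
Line 4: ['cloud', 'from'] (min_width=10, slack=4)
Line 5: ['progress', 'bread'] (min_width=14, slack=0)
Line 6: ['ocean', 'dog'] (min_width=9, slack=5)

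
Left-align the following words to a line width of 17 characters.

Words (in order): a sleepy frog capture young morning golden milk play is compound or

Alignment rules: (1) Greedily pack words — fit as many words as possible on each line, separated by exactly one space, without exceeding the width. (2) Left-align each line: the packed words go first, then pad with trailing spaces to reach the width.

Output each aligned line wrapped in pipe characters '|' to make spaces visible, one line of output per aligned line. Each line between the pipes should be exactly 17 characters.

Line 1: ['a', 'sleepy', 'frog'] (min_width=13, slack=4)
Line 2: ['capture', 'young'] (min_width=13, slack=4)
Line 3: ['morning', 'golden'] (min_width=14, slack=3)
Line 4: ['milk', 'play', 'is'] (min_width=12, slack=5)
Line 5: ['compound', 'or'] (min_width=11, slack=6)

Answer: |a sleepy frog    |
|capture young    |
|morning golden   |
|milk play is     |
|compound or      |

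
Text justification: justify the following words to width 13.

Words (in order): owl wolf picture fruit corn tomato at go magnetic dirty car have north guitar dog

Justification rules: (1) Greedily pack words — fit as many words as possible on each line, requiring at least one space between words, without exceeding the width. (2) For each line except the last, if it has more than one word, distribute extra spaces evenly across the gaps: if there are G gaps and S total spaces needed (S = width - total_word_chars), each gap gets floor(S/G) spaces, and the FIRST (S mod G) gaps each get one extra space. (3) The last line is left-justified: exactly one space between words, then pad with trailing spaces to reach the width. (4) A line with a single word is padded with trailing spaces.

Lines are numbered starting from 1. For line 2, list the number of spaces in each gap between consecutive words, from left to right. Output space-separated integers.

Answer: 1

Derivation:
Line 1: ['owl', 'wolf'] (min_width=8, slack=5)
Line 2: ['picture', 'fruit'] (min_width=13, slack=0)
Line 3: ['corn', 'tomato'] (min_width=11, slack=2)
Line 4: ['at', 'go'] (min_width=5, slack=8)
Line 5: ['magnetic'] (min_width=8, slack=5)
Line 6: ['dirty', 'car'] (min_width=9, slack=4)
Line 7: ['have', 'north'] (min_width=10, slack=3)
Line 8: ['guitar', 'dog'] (min_width=10, slack=3)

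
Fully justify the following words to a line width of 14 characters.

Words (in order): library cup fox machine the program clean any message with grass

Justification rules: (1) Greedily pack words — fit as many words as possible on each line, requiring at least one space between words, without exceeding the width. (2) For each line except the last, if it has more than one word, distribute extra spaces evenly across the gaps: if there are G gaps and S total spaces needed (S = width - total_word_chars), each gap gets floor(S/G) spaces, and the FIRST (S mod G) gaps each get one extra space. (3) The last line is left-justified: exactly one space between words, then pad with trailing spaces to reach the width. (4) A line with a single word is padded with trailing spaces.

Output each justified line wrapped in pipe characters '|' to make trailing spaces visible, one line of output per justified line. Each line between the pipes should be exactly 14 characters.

Line 1: ['library', 'cup'] (min_width=11, slack=3)
Line 2: ['fox', 'machine'] (min_width=11, slack=3)
Line 3: ['the', 'program'] (min_width=11, slack=3)
Line 4: ['clean', 'any'] (min_width=9, slack=5)
Line 5: ['message', 'with'] (min_width=12, slack=2)
Line 6: ['grass'] (min_width=5, slack=9)

Answer: |library    cup|
|fox    machine|
|the    program|
|clean      any|
|message   with|
|grass         |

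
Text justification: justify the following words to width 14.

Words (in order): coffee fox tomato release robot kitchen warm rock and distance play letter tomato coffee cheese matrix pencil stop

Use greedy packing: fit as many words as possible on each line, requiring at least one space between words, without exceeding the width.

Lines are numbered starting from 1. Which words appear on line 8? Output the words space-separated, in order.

Line 1: ['coffee', 'fox'] (min_width=10, slack=4)
Line 2: ['tomato', 'release'] (min_width=14, slack=0)
Line 3: ['robot', 'kitchen'] (min_width=13, slack=1)
Line 4: ['warm', 'rock', 'and'] (min_width=13, slack=1)
Line 5: ['distance', 'play'] (min_width=13, slack=1)
Line 6: ['letter', 'tomato'] (min_width=13, slack=1)
Line 7: ['coffee', 'cheese'] (min_width=13, slack=1)
Line 8: ['matrix', 'pencil'] (min_width=13, slack=1)
Line 9: ['stop'] (min_width=4, slack=10)

Answer: matrix pencil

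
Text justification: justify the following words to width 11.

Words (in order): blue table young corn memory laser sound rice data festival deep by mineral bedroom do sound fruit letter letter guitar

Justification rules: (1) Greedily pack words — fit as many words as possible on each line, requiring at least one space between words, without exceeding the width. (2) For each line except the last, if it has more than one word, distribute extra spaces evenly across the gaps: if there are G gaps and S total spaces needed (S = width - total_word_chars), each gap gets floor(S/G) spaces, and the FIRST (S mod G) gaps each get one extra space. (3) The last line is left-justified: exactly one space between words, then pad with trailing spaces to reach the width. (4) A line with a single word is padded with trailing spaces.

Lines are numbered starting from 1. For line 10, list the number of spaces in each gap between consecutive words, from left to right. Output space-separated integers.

Line 1: ['blue', 'table'] (min_width=10, slack=1)
Line 2: ['young', 'corn'] (min_width=10, slack=1)
Line 3: ['memory'] (min_width=6, slack=5)
Line 4: ['laser', 'sound'] (min_width=11, slack=0)
Line 5: ['rice', 'data'] (min_width=9, slack=2)
Line 6: ['festival'] (min_width=8, slack=3)
Line 7: ['deep', 'by'] (min_width=7, slack=4)
Line 8: ['mineral'] (min_width=7, slack=4)
Line 9: ['bedroom', 'do'] (min_width=10, slack=1)
Line 10: ['sound', 'fruit'] (min_width=11, slack=0)
Line 11: ['letter'] (min_width=6, slack=5)
Line 12: ['letter'] (min_width=6, slack=5)
Line 13: ['guitar'] (min_width=6, slack=5)

Answer: 1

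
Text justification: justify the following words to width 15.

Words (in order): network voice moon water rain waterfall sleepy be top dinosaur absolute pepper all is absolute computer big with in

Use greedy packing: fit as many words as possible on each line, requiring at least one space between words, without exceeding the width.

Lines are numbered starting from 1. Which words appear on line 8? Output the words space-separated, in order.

Answer: computer big

Derivation:
Line 1: ['network', 'voice'] (min_width=13, slack=2)
Line 2: ['moon', 'water', 'rain'] (min_width=15, slack=0)
Line 3: ['waterfall'] (min_width=9, slack=6)
Line 4: ['sleepy', 'be', 'top'] (min_width=13, slack=2)
Line 5: ['dinosaur'] (min_width=8, slack=7)
Line 6: ['absolute', 'pepper'] (min_width=15, slack=0)
Line 7: ['all', 'is', 'absolute'] (min_width=15, slack=0)
Line 8: ['computer', 'big'] (min_width=12, slack=3)
Line 9: ['with', 'in'] (min_width=7, slack=8)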